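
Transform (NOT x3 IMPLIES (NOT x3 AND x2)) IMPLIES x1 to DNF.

(NOT x3 IMPLIES (NOT x3 AND x2)) IMPLIES x1
⇔ NOT (NOT x3 IMPLIES (NOT x3 AND x2)) OR x1   (eliminate IMPLIES)
⇔ NOT (NOT NOT x3 OR (NOT x3 AND x2)) OR x1   (eliminate IMPLIES)
⇔ (NOT NOT NOT x3 AND NOT (NOT x3 AND x2)) OR x1   (De Morgan)
⇔ (NOT x3 AND NOT (NOT x3 AND x2)) OR x1   (double negation)
⇔ (NOT x3 AND (NOT NOT x3 OR NOT x2)) OR x1   (De Morgan)
⇔ (NOT x3 AND (x3 OR NOT x2)) OR x1   (double negation)
⇔ (NOT x3 AND x3) OR (NOT x3 AND NOT x2) OR x1   (distribute AND over OR)
⇔ (NOT x3 AND NOT x2) OR x1   (simplify)

(NOT x3 AND NOT x2) OR x1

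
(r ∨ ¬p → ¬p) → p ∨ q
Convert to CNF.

(r ∨ ¬p → ¬p) → p ∨ q
≡ ¬(r ∨ ¬p → ¬p) ∨ p ∨ q   — eliminate →
≡ ¬(¬(r ∨ ¬p) ∨ ¬p) ∨ p ∨ q   — eliminate →
≡ ¬¬(r ∨ ¬p) ∧ ¬¬p ∨ p ∨ q   — De Morgan
≡ (r ∨ ¬p) ∧ ¬¬p ∨ p ∨ q   — double negation
≡ (r ∨ ¬p) ∧ p ∨ p ∨ q   — double negation
≡ (r ∨ ¬p ∨ p ∨ q) ∧ (p ∨ p ∨ q)   — distribute ∨ over ∧
≡ p ∨ q   — simplify

p ∨ q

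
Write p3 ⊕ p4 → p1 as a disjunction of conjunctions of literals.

¬p3 ∧ ¬p4 ∨ p4 ∧ p3 ∨ p1

p3 ⊕ p4 → p1
= ¬(p3 ⊕ p4) ∨ p1   [eliminate →]
= ¬(p3 ∧ ¬p4 ∨ ¬p3 ∧ p4) ∨ p1   [expand ⊕]
= ¬(p3 ∧ ¬p4) ∧ ¬(¬p3 ∧ p4) ∨ p1   [De Morgan]
= (¬p3 ∨ ¬¬p4) ∧ ¬(¬p3 ∧ p4) ∨ p1   [De Morgan]
= (¬p3 ∨ p4) ∧ ¬(¬p3 ∧ p4) ∨ p1   [double negation]
= (¬p3 ∨ p4) ∧ (¬¬p3 ∨ ¬p4) ∨ p1   [De Morgan]
= (¬p3 ∨ p4) ∧ (p3 ∨ ¬p4) ∨ p1   [double negation]
= ¬p3 ∧ p3 ∨ ¬p3 ∧ ¬p4 ∨ p4 ∧ p3 ∨ p4 ∧ ¬p4 ∨ p1   [distribute ∧ over ∨]
= ¬p3 ∧ ¬p4 ∨ p4 ∧ p3 ∨ p1   [simplify]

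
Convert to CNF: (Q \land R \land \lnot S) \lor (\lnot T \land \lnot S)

(Q \land R \land \lnot S) \lor (\lnot T \land \lnot S)
= (Q \lor \lnot T) \land (Q \lor \lnot S) \land (R \lor \lnot T) \land (R \lor \lnot S) \land (\lnot S \lor \lnot T) \land (\lnot S \lor \lnot S)   [distribute \lor over \land]
= (Q \lor \lnot T) \land (R \lor \lnot T) \land \lnot S   [simplify]

(Q \lor \lnot T) \land (R \lor \lnot T) \land \lnot S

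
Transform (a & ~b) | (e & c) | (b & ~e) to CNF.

(a & ~b) | (e & c) | (b & ~e)
⇔ (a | e | b) & (a | e | ~e) & (a | c | b) & (a | c | ~e) & (~b | e | b) & (~b | e | ~e) & (~b | c | b) & (~b | c | ~e)   [distribute | over &]
⇔ (a | e | b) & (a | c | b) & (a | c | ~e) & (~b | c | ~e)   [simplify]

(a | e | b) & (a | c | b) & (a | c | ~e) & (~b | c | ~e)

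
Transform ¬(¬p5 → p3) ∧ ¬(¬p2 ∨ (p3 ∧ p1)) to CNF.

¬(¬p5 → p3) ∧ ¬(¬p2 ∨ (p3 ∧ p1))
≡ ¬(¬¬p5 ∨ p3) ∧ ¬(¬p2 ∨ (p3 ∧ p1))   (eliminate →)
≡ ¬¬¬p5 ∧ ¬p3 ∧ ¬(¬p2 ∨ (p3 ∧ p1))   (De Morgan)
≡ ¬p5 ∧ ¬p3 ∧ ¬(¬p2 ∨ (p3 ∧ p1))   (double negation)
≡ ¬p5 ∧ ¬p3 ∧ ¬¬p2 ∧ ¬(p3 ∧ p1)   (De Morgan)
≡ ¬p5 ∧ ¬p3 ∧ p2 ∧ ¬(p3 ∧ p1)   (double negation)
≡ ¬p5 ∧ ¬p3 ∧ p2 ∧ (¬p3 ∨ ¬p1)   (De Morgan)
≡ ¬p5 ∧ ¬p3 ∧ p2   (simplify)

¬p5 ∧ ¬p3 ∧ p2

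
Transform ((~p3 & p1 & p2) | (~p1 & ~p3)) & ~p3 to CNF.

~p3 & (p2 | ~p1)

((~p3 & p1 & p2) | (~p1 & ~p3)) & ~p3
≡ (~p3 | ~p1) & (~p3 | ~p3) & (p1 | ~p1) & (p1 | ~p3) & (p2 | ~p1) & (p2 | ~p3) & ~p3   — distribute | over &
≡ ~p3 & (p2 | ~p1)   — simplify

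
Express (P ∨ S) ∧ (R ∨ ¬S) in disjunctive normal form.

(P ∧ R) ∨ (P ∧ ¬S) ∨ (S ∧ R)

(P ∨ S) ∧ (R ∨ ¬S)
⇔ (P ∧ R) ∨ (P ∧ ¬S) ∨ (S ∧ R) ∨ (S ∧ ¬S)   (distribute ∧ over ∨)
⇔ (P ∧ R) ∨ (P ∧ ¬S) ∨ (S ∧ R)   (simplify)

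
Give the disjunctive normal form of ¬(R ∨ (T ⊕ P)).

(¬R ∧ ¬T ∧ ¬P) ∨ (¬R ∧ P ∧ T)

¬(R ∨ (T ⊕ P))
⇔ ¬(R ∨ (T ∧ ¬P) ∨ (¬T ∧ P))
⇔ ¬R ∧ ¬(T ∧ ¬P) ∧ ¬(¬T ∧ P)
⇔ ¬R ∧ (¬T ∨ ¬¬P) ∧ ¬(¬T ∧ P)
⇔ ¬R ∧ (¬T ∨ P) ∧ ¬(¬T ∧ P)
⇔ ¬R ∧ (¬T ∨ P) ∧ (¬¬T ∨ ¬P)
⇔ ¬R ∧ (¬T ∨ P) ∧ (T ∨ ¬P)
⇔ (¬R ∧ ¬T ∧ T) ∨ (¬R ∧ ¬T ∧ ¬P) ∨ (¬R ∧ P ∧ T) ∨ (¬R ∧ P ∧ ¬P)
⇔ (¬R ∧ ¬T ∧ ¬P) ∨ (¬R ∧ P ∧ T)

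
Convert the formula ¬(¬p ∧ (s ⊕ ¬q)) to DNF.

¬(¬p ∧ (s ⊕ ¬q))
= ¬(¬p ∧ ((s ∧ ¬¬q) ∨ (¬s ∧ ¬q)))   — expand ⊕
= ¬¬p ∨ ¬((s ∧ ¬¬q) ∨ (¬s ∧ ¬q))   — De Morgan
= p ∨ ¬((s ∧ ¬¬q) ∨ (¬s ∧ ¬q))   — double negation
= p ∨ (¬(s ∧ ¬¬q) ∧ ¬(¬s ∧ ¬q))   — De Morgan
= p ∨ ((¬s ∨ ¬¬¬q) ∧ ¬(¬s ∧ ¬q))   — De Morgan
= p ∨ ((¬s ∨ ¬q) ∧ ¬(¬s ∧ ¬q))   — double negation
= p ∨ ((¬s ∨ ¬q) ∧ (¬¬s ∨ ¬¬q))   — De Morgan
= p ∨ ((¬s ∨ ¬q) ∧ (s ∨ ¬¬q))   — double negation
= p ∨ ((¬s ∨ ¬q) ∧ (s ∨ q))   — double negation
= p ∨ (¬s ∧ s) ∨ (¬s ∧ q) ∨ (¬q ∧ s) ∨ (¬q ∧ q)   — distribute ∧ over ∨
= p ∨ (¬s ∧ q) ∨ (¬q ∧ s)   — simplify

p ∨ (¬s ∧ q) ∨ (¬q ∧ s)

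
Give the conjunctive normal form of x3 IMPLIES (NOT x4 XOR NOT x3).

NOT x3 OR NOT x4

x3 IMPLIES (NOT x4 XOR NOT x3)
≡ NOT x3 OR (NOT x4 XOR NOT x3)   (eliminate IMPLIES)
≡ NOT x3 OR ((NOT x4 OR NOT x3) AND NOT (NOT x4 AND NOT x3))   (expand XOR)
≡ NOT x3 OR ((NOT x4 OR NOT x3) AND (NOT NOT x4 OR NOT NOT x3))   (De Morgan)
≡ NOT x3 OR ((NOT x4 OR NOT x3) AND (x4 OR NOT NOT x3))   (double negation)
≡ NOT x3 OR ((NOT x4 OR NOT x3) AND (x4 OR x3))   (double negation)
≡ (NOT x3 OR NOT x4 OR NOT x3) AND (NOT x3 OR x4 OR x3)   (distribute OR over AND)
≡ NOT x3 OR NOT x4   (simplify)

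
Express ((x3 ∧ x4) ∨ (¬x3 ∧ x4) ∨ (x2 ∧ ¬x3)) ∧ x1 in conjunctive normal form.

(x4 ∨ ¬x3) ∧ (x4 ∨ x2) ∧ x1

((x3 ∧ x4) ∨ (¬x3 ∧ x4) ∨ (x2 ∧ ¬x3)) ∧ x1
⇔ (x3 ∨ ¬x3 ∨ x2) ∧ (x3 ∨ ¬x3 ∨ ¬x3) ∧ (x3 ∨ x4 ∨ x2) ∧ (x3 ∨ x4 ∨ ¬x3) ∧ (x4 ∨ ¬x3 ∨ x2) ∧ (x4 ∨ ¬x3 ∨ ¬x3) ∧ (x4 ∨ x4 ∨ x2) ∧ (x4 ∨ x4 ∨ ¬x3) ∧ x1   [distribute ∨ over ∧]
⇔ (x4 ∨ ¬x3) ∧ (x4 ∨ x2) ∧ x1   [simplify]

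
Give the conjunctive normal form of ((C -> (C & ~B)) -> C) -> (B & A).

((C -> (C & ~B)) -> C) -> (B & A)
⇔ ~((C -> (C & ~B)) -> C) | (B & A)
⇔ ~(~(C -> (C & ~B)) | C) | (B & A)
⇔ ~(~(~C | (C & ~B)) | C) | (B & A)
⇔ (~~(~C | (C & ~B)) & ~C) | (B & A)
⇔ ((~C | (C & ~B)) & ~C) | (B & A)
⇔ (~C | C | B) & (~C | C | A) & (~C | ~B | B) & (~C | ~B | A) & (~C | B) & (~C | A)
⇔ (~C | B) & (~C | A)

(~C | B) & (~C | A)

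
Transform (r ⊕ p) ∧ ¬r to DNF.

(r ⊕ p) ∧ ¬r
⇔ (r ∧ ¬p ∨ ¬r ∧ p) ∧ ¬r   — expand ⊕
⇔ r ∧ ¬p ∧ ¬r ∨ ¬r ∧ p ∧ ¬r   — distribute ∧ over ∨
⇔ ¬r ∧ p   — simplify

¬r ∧ p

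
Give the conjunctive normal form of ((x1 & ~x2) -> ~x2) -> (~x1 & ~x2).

((x1 & ~x2) -> ~x2) -> (~x1 & ~x2)
≡ ~((x1 & ~x2) -> ~x2) | (~x1 & ~x2)   — eliminate ->
≡ ~(~(x1 & ~x2) | ~x2) | (~x1 & ~x2)   — eliminate ->
≡ (~~(x1 & ~x2) & ~~x2) | (~x1 & ~x2)   — De Morgan
≡ (x1 & ~x2 & ~~x2) | (~x1 & ~x2)   — double negation
≡ (x1 & ~x2 & x2) | (~x1 & ~x2)   — double negation
≡ (x1 | ~x1) & (x1 | ~x2) & (~x2 | ~x1) & (~x2 | ~x2) & (x2 | ~x1) & (x2 | ~x2)   — distribute | over &
≡ ~x2 & (x2 | ~x1)   — simplify

~x2 & (x2 | ~x1)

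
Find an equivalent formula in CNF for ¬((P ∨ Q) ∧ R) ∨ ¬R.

¬((P ∨ Q) ∧ R) ∨ ¬R
= ¬(P ∨ Q) ∨ ¬R ∨ ¬R   [De Morgan]
= (¬P ∧ ¬Q) ∨ ¬R ∨ ¬R   [De Morgan]
= (¬P ∨ ¬R ∨ ¬R) ∧ (¬Q ∨ ¬R ∨ ¬R)   [distribute ∨ over ∧]
= (¬P ∨ ¬R) ∧ (¬Q ∨ ¬R)   [simplify]

(¬P ∨ ¬R) ∧ (¬Q ∨ ¬R)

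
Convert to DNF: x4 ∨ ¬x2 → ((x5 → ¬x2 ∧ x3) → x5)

x4 ∨ ¬x2 → ((x5 → ¬x2 ∧ x3) → x5)
≡ ¬(x4 ∨ ¬x2) ∨ ((x5 → ¬x2 ∧ x3) → x5)   [eliminate →]
≡ ¬(x4 ∨ ¬x2) ∨ ¬(x5 → ¬x2 ∧ x3) ∨ x5   [eliminate →]
≡ ¬(x4 ∨ ¬x2) ∨ ¬(¬x5 ∨ ¬x2 ∧ x3) ∨ x5   [eliminate →]
≡ ¬x4 ∧ ¬¬x2 ∨ ¬(¬x5 ∨ ¬x2 ∧ x3) ∨ x5   [De Morgan]
≡ ¬x4 ∧ x2 ∨ ¬(¬x5 ∨ ¬x2 ∧ x3) ∨ x5   [double negation]
≡ ¬x4 ∧ x2 ∨ ¬¬x5 ∧ ¬(¬x2 ∧ x3) ∨ x5   [De Morgan]
≡ ¬x4 ∧ x2 ∨ x5 ∧ ¬(¬x2 ∧ x3) ∨ x5   [double negation]
≡ ¬x4 ∧ x2 ∨ x5 ∧ (¬¬x2 ∨ ¬x3) ∨ x5   [De Morgan]
≡ ¬x4 ∧ x2 ∨ x5 ∧ (x2 ∨ ¬x3) ∨ x5   [double negation]
≡ ¬x4 ∧ x2 ∨ x5 ∧ x2 ∨ x5 ∧ ¬x3 ∨ x5   [distribute ∧ over ∨]
≡ ¬x4 ∧ x2 ∨ x5   [simplify]

¬x4 ∧ x2 ∨ x5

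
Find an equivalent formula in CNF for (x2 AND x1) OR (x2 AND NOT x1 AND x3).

(x2 AND x1) OR (x2 AND NOT x1 AND x3)
= (x2 OR x2) AND (x2 OR NOT x1) AND (x2 OR x3) AND (x1 OR x2) AND (x1 OR NOT x1) AND (x1 OR x3)   (distribute OR over AND)
= x2 AND (x1 OR x3)   (simplify)

x2 AND (x1 OR x3)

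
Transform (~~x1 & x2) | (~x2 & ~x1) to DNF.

(x1 & x2) | (~x2 & ~x1)

(~~x1 & x2) | (~x2 & ~x1)
= (x1 & x2) | (~x2 & ~x1)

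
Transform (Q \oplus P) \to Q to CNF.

(Q \oplus P) \to Q
= \lnot (Q \oplus P) \lor Q
= \lnot ((Q \lor P) \land \lnot (Q \land P)) \lor Q
= \lnot (Q \lor P) \lor \lnot \lnot (Q \land P) \lor Q
= (\lnot Q \land \lnot P) \lor \lnot \lnot (Q \land P) \lor Q
= (\lnot Q \land \lnot P) \lor (Q \land P) \lor Q
= (\lnot Q \lor Q \lor Q) \land (\lnot Q \lor P \lor Q) \land (\lnot P \lor Q \lor Q) \land (\lnot P \lor P \lor Q)
= \lnot P \lor Q

\lnot P \lor Q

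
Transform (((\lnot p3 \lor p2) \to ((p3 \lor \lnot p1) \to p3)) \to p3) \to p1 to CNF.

(p3 \lor p1) \land (\lnot p3 \lor p1)

(((\lnot p3 \lor p2) \to ((p3 \lor \lnot p1) \to p3)) \to p3) \to p1
⇔ \lnot (((\lnot p3 \lor p2) \to ((p3 \lor \lnot p1) \to p3)) \to p3) \lor p1   (eliminate \to)
⇔ \lnot (\lnot ((\lnot p3 \lor p2) \to ((p3 \lor \lnot p1) \to p3)) \lor p3) \lor p1   (eliminate \to)
⇔ \lnot (\lnot (\lnot (\lnot p3 \lor p2) \lor ((p3 \lor \lnot p1) \to p3)) \lor p3) \lor p1   (eliminate \to)
⇔ \lnot (\lnot (\lnot (\lnot p3 \lor p2) \lor \lnot (p3 \lor \lnot p1) \lor p3) \lor p3) \lor p1   (eliminate \to)
⇔ (\lnot \lnot (\lnot (\lnot p3 \lor p2) \lor \lnot (p3 \lor \lnot p1) \lor p3) \land \lnot p3) \lor p1   (De Morgan)
⇔ ((\lnot (\lnot p3 \lor p2) \lor \lnot (p3 \lor \lnot p1) \lor p3) \land \lnot p3) \lor p1   (double negation)
⇔ (((\lnot \lnot p3 \land \lnot p2) \lor \lnot (p3 \lor \lnot p1) \lor p3) \land \lnot p3) \lor p1   (De Morgan)
⇔ (((p3 \land \lnot p2) \lor \lnot (p3 \lor \lnot p1) \lor p3) \land \lnot p3) \lor p1   (double negation)
⇔ (((p3 \land \lnot p2) \lor (\lnot p3 \land \lnot \lnot p1) \lor p3) \land \lnot p3) \lor p1   (De Morgan)
⇔ (((p3 \land \lnot p2) \lor (\lnot p3 \land p1) \lor p3) \land \lnot p3) \lor p1   (double negation)
⇔ (p3 \lor \lnot p3 \lor p3 \lor p1) \land (p3 \lor p1 \lor p3 \lor p1) \land (\lnot p2 \lor \lnot p3 \lor p3 \lor p1) \land (\lnot p2 \lor p1 \lor p3 \lor p1) \land (\lnot p3 \lor p1)   (distribute \lor over \land)
⇔ (p3 \lor p1) \land (\lnot p3 \lor p1)   (simplify)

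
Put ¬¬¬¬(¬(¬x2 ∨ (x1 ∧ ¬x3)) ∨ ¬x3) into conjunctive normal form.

¬¬¬¬(¬(¬x2 ∨ (x1 ∧ ¬x3)) ∨ ¬x3)
⇔ ¬¬(¬(¬x2 ∨ (x1 ∧ ¬x3)) ∨ ¬x3)   — double negation
⇔ ¬(¬x2 ∨ (x1 ∧ ¬x3)) ∨ ¬x3   — double negation
⇔ (¬¬x2 ∧ ¬(x1 ∧ ¬x3)) ∨ ¬x3   — De Morgan
⇔ (x2 ∧ ¬(x1 ∧ ¬x3)) ∨ ¬x3   — double negation
⇔ (x2 ∧ (¬x1 ∨ ¬¬x3)) ∨ ¬x3   — De Morgan
⇔ (x2 ∧ (¬x1 ∨ x3)) ∨ ¬x3   — double negation
⇔ (x2 ∨ ¬x3) ∧ (¬x1 ∨ x3 ∨ ¬x3)   — distribute ∨ over ∧
⇔ x2 ∨ ¬x3   — simplify

x2 ∨ ¬x3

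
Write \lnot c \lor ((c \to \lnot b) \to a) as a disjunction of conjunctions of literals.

\lnot c \lor ((c \to \lnot b) \to a)
⇔ \lnot c \lor \lnot (c \to \lnot b) \lor a   [eliminate \to]
⇔ \lnot c \lor \lnot (\lnot c \lor \lnot b) \lor a   [eliminate \to]
⇔ \lnot c \lor (\lnot \lnot c \land \lnot \lnot b) \lor a   [De Morgan]
⇔ \lnot c \lor (c \land \lnot \lnot b) \lor a   [double negation]
⇔ \lnot c \lor (c \land b) \lor a   [double negation]

\lnot c \lor (c \land b) \lor a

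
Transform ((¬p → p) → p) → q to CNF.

((¬p → p) → p) → q
≡ ¬((¬p → p) → p) ∨ q   [eliminate →]
≡ ¬(¬(¬p → p) ∨ p) ∨ q   [eliminate →]
≡ ¬(¬(¬¬p ∨ p) ∨ p) ∨ q   [eliminate →]
≡ (¬¬(¬¬p ∨ p) ∧ ¬p) ∨ q   [De Morgan]
≡ ((¬¬p ∨ p) ∧ ¬p) ∨ q   [double negation]
≡ ((p ∨ p) ∧ ¬p) ∨ q   [double negation]
≡ (p ∨ p ∨ q) ∧ (¬p ∨ q)   [distribute ∨ over ∧]
≡ (p ∨ q) ∧ (¬p ∨ q)   [simplify]

(p ∨ q) ∧ (¬p ∨ q)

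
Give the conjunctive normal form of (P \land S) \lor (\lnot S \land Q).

(P \lor \lnot S) \land (P \lor Q) \land (S \lor Q)

(P \land S) \lor (\lnot S \land Q)
⇔ (P \lor \lnot S) \land (P \lor Q) \land (S \lor \lnot S) \land (S \lor Q)
⇔ (P \lor \lnot S) \land (P \lor Q) \land (S \lor Q)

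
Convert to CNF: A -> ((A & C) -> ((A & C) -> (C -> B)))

~A | ~C | B

A -> ((A & C) -> ((A & C) -> (C -> B)))
≡ ~A | ((A & C) -> ((A & C) -> (C -> B)))   [eliminate ->]
≡ ~A | ~(A & C) | ((A & C) -> (C -> B))   [eliminate ->]
≡ ~A | ~(A & C) | ~(A & C) | (C -> B)   [eliminate ->]
≡ ~A | ~(A & C) | ~(A & C) | ~C | B   [eliminate ->]
≡ ~A | ~A | ~C | ~(A & C) | ~C | B   [De Morgan]
≡ ~A | ~A | ~C | ~A | ~C | ~C | B   [De Morgan]
≡ ~A | ~C | B   [simplify]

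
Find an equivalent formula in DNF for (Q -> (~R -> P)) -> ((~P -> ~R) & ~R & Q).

(Q -> (~R -> P)) -> ((~P -> ~R) & ~R & Q)
≡ ~(Q -> (~R -> P)) | ((~P -> ~R) & ~R & Q)   — eliminate ->
≡ ~(~Q | (~R -> P)) | ((~P -> ~R) & ~R & Q)   — eliminate ->
≡ ~(~Q | ~~R | P) | ((~P -> ~R) & ~R & Q)   — eliminate ->
≡ ~(~Q | ~~R | P) | ((~~P | ~R) & ~R & Q)   — eliminate ->
≡ (~~Q & ~~~R & ~P) | ((~~P | ~R) & ~R & Q)   — De Morgan
≡ (Q & ~~~R & ~P) | ((~~P | ~R) & ~R & Q)   — double negation
≡ (Q & ~R & ~P) | ((~~P | ~R) & ~R & Q)   — double negation
≡ (Q & ~R & ~P) | ((P | ~R) & ~R & Q)   — double negation
≡ (Q & ~R & ~P) | (P & ~R & Q) | (~R & ~R & Q)   — distribute & over |
≡ ~R & Q   — simplify

~R & Q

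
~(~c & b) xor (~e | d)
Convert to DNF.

(c & e & ~d) | (~b & e & ~d) | (~c & b & ~e) | (~c & b & d)

~(~c & b) xor (~e | d)
⇔ (~(~c & b) & ~(~e | d)) | (~~(~c & b) & (~e | d))   [expand xor]
⇔ ((~~c | ~b) & ~(~e | d)) | (~~(~c & b) & (~e | d))   [De Morgan]
⇔ ((c | ~b) & ~(~e | d)) | (~~(~c & b) & (~e | d))   [double negation]
⇔ ((c | ~b) & ~~e & ~d) | (~~(~c & b) & (~e | d))   [De Morgan]
⇔ ((c | ~b) & e & ~d) | (~~(~c & b) & (~e | d))   [double negation]
⇔ ((c | ~b) & e & ~d) | (~c & b & (~e | d))   [double negation]
⇔ (c & e & ~d) | (~b & e & ~d) | (~c & b & ~e) | (~c & b & d)   [distribute & over |]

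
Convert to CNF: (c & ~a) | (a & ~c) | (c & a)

c | a

(c & ~a) | (a & ~c) | (c & a)
≡ (c | a | c) & (c | a | a) & (c | ~c | c) & (c | ~c | a) & (~a | a | c) & (~a | a | a) & (~a | ~c | c) & (~a | ~c | a)   (distribute | over &)
≡ c | a   (simplify)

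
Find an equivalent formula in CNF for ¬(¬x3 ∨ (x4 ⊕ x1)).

x3 ∧ (¬x4 ∨ x1) ∧ (¬x1 ∨ x4)

¬(¬x3 ∨ (x4 ⊕ x1))
= ¬(¬x3 ∨ ((x4 ∨ x1) ∧ ¬(x4 ∧ x1)))
= ¬¬x3 ∧ ¬((x4 ∨ x1) ∧ ¬(x4 ∧ x1))
= x3 ∧ ¬((x4 ∨ x1) ∧ ¬(x4 ∧ x1))
= x3 ∧ (¬(x4 ∨ x1) ∨ ¬¬(x4 ∧ x1))
= x3 ∧ ((¬x4 ∧ ¬x1) ∨ ¬¬(x4 ∧ x1))
= x3 ∧ ((¬x4 ∧ ¬x1) ∨ (x4 ∧ x1))
= x3 ∧ (¬x4 ∨ x4) ∧ (¬x4 ∨ x1) ∧ (¬x1 ∨ x4) ∧ (¬x1 ∨ x1)
= x3 ∧ (¬x4 ∨ x1) ∧ (¬x1 ∨ x4)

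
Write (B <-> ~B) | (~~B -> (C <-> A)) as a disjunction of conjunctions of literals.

~B | (~C & ~A) | (A & C)

(B <-> ~B) | (~~B -> (C <-> A))
≡ ((B -> ~B) & (~B -> B)) | (~~B -> (C <-> A))   [eliminate <->]
≡ ((~B | ~B) & (~B -> B)) | (~~B -> (C <-> A))   [eliminate ->]
≡ ((~B | ~B) & (~~B | B)) | (~~B -> (C <-> A))   [eliminate ->]
≡ ((~B | ~B) & (~~B | B)) | ~~~B | (C <-> A)   [eliminate ->]
≡ ((~B | ~B) & (~~B | B)) | ~~~B | ((C -> A) & (A -> C))   [eliminate <->]
≡ ((~B | ~B) & (~~B | B)) | ~~~B | ((~C | A) & (A -> C))   [eliminate ->]
≡ ((~B | ~B) & (~~B | B)) | ~~~B | ((~C | A) & (~A | C))   [eliminate ->]
≡ ((~B | ~B) & (B | B)) | ~~~B | ((~C | A) & (~A | C))   [double negation]
≡ ((~B | ~B) & (B | B)) | ~B | ((~C | A) & (~A | C))   [double negation]
≡ (~B & B) | (~B & B) | (~B & B) | (~B & B) | ~B | (~C & ~A) | (~C & C) | (A & ~A) | (A & C)   [distribute & over |]
≡ ~B | (~C & ~A) | (A & C)   [simplify]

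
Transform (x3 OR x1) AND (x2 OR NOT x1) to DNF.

(x3 OR x1) AND (x2 OR NOT x1)
≡ (x3 AND x2) OR (x3 AND NOT x1) OR (x1 AND x2) OR (x1 AND NOT x1)   (distribute AND over OR)
≡ (x3 AND x2) OR (x3 AND NOT x1) OR (x1 AND x2)   (simplify)

(x3 AND x2) OR (x3 AND NOT x1) OR (x1 AND x2)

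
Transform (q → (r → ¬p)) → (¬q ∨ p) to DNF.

(q → (r → ¬p)) → (¬q ∨ p)
= ¬(q → (r → ¬p)) ∨ ¬q ∨ p   [eliminate →]
= ¬(¬q ∨ (r → ¬p)) ∨ ¬q ∨ p   [eliminate →]
= ¬(¬q ∨ ¬r ∨ ¬p) ∨ ¬q ∨ p   [eliminate →]
= (¬¬q ∧ ¬¬r ∧ ¬¬p) ∨ ¬q ∨ p   [De Morgan]
= (q ∧ ¬¬r ∧ ¬¬p) ∨ ¬q ∨ p   [double negation]
= (q ∧ r ∧ ¬¬p) ∨ ¬q ∨ p   [double negation]
= (q ∧ r ∧ p) ∨ ¬q ∨ p   [double negation]
= ¬q ∨ p   [simplify]

¬q ∨ p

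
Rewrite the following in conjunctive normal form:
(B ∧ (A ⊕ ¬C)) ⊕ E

(B ∨ E) ∧ (A ∨ ¬C ∨ E) ∧ (¬A ∨ C ∨ E) ∧ (¬B ∨ ¬A ∨ ¬C ∨ ¬E) ∧ (¬B ∨ C ∨ A ∨ ¬E)

(B ∧ (A ⊕ ¬C)) ⊕ E
⇔ ((B ∧ (A ⊕ ¬C)) ∨ E) ∧ ¬(B ∧ (A ⊕ ¬C) ∧ E)   [expand ⊕]
⇔ ((B ∧ (A ∨ ¬C) ∧ ¬(A ∧ ¬C)) ∨ E) ∧ ¬(B ∧ (A ⊕ ¬C) ∧ E)   [expand ⊕]
⇔ ((B ∧ (A ∨ ¬C) ∧ ¬(A ∧ ¬C)) ∨ E) ∧ ¬(B ∧ (A ∨ ¬C) ∧ ¬(A ∧ ¬C) ∧ E)   [expand ⊕]
⇔ ((B ∧ (A ∨ ¬C) ∧ (¬A ∨ ¬¬C)) ∨ E) ∧ ¬(B ∧ (A ∨ ¬C) ∧ ¬(A ∧ ¬C) ∧ E)   [De Morgan]
⇔ ((B ∧ (A ∨ ¬C) ∧ (¬A ∨ C)) ∨ E) ∧ ¬(B ∧ (A ∨ ¬C) ∧ ¬(A ∧ ¬C) ∧ E)   [double negation]
⇔ ((B ∧ (A ∨ ¬C) ∧ (¬A ∨ C)) ∨ E) ∧ (¬B ∨ ¬(A ∨ ¬C) ∨ ¬¬(A ∧ ¬C) ∨ ¬E)   [De Morgan]
⇔ ((B ∧ (A ∨ ¬C) ∧ (¬A ∨ C)) ∨ E) ∧ (¬B ∨ (¬A ∧ ¬¬C) ∨ ¬¬(A ∧ ¬C) ∨ ¬E)   [De Morgan]
⇔ ((B ∧ (A ∨ ¬C) ∧ (¬A ∨ C)) ∨ E) ∧ (¬B ∨ (¬A ∧ C) ∨ ¬¬(A ∧ ¬C) ∨ ¬E)   [double negation]
⇔ ((B ∧ (A ∨ ¬C) ∧ (¬A ∨ C)) ∨ E) ∧ (¬B ∨ (¬A ∧ C) ∨ (A ∧ ¬C) ∨ ¬E)   [double negation]
⇔ (B ∨ E) ∧ (A ∨ ¬C ∨ E) ∧ (¬A ∨ C ∨ E) ∧ (¬B ∨ ¬A ∨ A ∨ ¬E) ∧ (¬B ∨ ¬A ∨ ¬C ∨ ¬E) ∧ (¬B ∨ C ∨ A ∨ ¬E) ∧ (¬B ∨ C ∨ ¬C ∨ ¬E)   [distribute ∨ over ∧]
⇔ (B ∨ E) ∧ (A ∨ ¬C ∨ E) ∧ (¬A ∨ C ∨ E) ∧ (¬B ∨ ¬A ∨ ¬C ∨ ¬E) ∧ (¬B ∨ C ∨ A ∨ ¬E)   [simplify]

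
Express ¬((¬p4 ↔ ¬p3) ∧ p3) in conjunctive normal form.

¬p4 ∨ ¬p3

¬((¬p4 ↔ ¬p3) ∧ p3)
= ¬((¬p4 → ¬p3) ∧ (¬p3 → ¬p4) ∧ p3)
= ¬((¬¬p4 ∨ ¬p3) ∧ (¬p3 → ¬p4) ∧ p3)
= ¬((¬¬p4 ∨ ¬p3) ∧ (¬¬p3 ∨ ¬p4) ∧ p3)
= ¬(¬¬p4 ∨ ¬p3) ∨ ¬(¬¬p3 ∨ ¬p4) ∨ ¬p3
= (¬¬¬p4 ∧ ¬¬p3) ∨ ¬(¬¬p3 ∨ ¬p4) ∨ ¬p3
= (¬p4 ∧ ¬¬p3) ∨ ¬(¬¬p3 ∨ ¬p4) ∨ ¬p3
= (¬p4 ∧ p3) ∨ ¬(¬¬p3 ∨ ¬p4) ∨ ¬p3
= (¬p4 ∧ p3) ∨ (¬¬¬p3 ∧ ¬¬p4) ∨ ¬p3
= (¬p4 ∧ p3) ∨ (¬p3 ∧ ¬¬p4) ∨ ¬p3
= (¬p4 ∧ p3) ∨ (¬p3 ∧ p4) ∨ ¬p3
= (¬p4 ∨ ¬p3 ∨ ¬p3) ∧ (¬p4 ∨ p4 ∨ ¬p3) ∧ (p3 ∨ ¬p3 ∨ ¬p3) ∧ (p3 ∨ p4 ∨ ¬p3)
= ¬p4 ∨ ¬p3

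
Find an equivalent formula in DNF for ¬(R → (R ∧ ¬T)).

R ∧ T

¬(R → (R ∧ ¬T))
⇔ ¬(¬R ∨ (R ∧ ¬T))   [eliminate →]
⇔ ¬¬R ∧ ¬(R ∧ ¬T)   [De Morgan]
⇔ R ∧ ¬(R ∧ ¬T)   [double negation]
⇔ R ∧ (¬R ∨ ¬¬T)   [De Morgan]
⇔ R ∧ (¬R ∨ T)   [double negation]
⇔ (R ∧ ¬R) ∨ (R ∧ T)   [distribute ∧ over ∨]
⇔ R ∧ T   [simplify]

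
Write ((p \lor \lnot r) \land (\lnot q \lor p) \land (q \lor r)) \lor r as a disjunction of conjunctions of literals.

(p \land q) \lor r

((p \lor \lnot r) \land (\lnot q \lor p) \land (q \lor r)) \lor r
≡ (p \land \lnot q \land q) \lor (p \land \lnot q \land r) \lor (p \land p \land q) \lor (p \land p \land r) \lor (\lnot r \land \lnot q \land q) \lor (\lnot r \land \lnot q \land r) \lor (\lnot r \land p \land q) \lor (\lnot r \land p \land r) \lor r   [distribute \land over \lor]
≡ (p \land q) \lor r   [simplify]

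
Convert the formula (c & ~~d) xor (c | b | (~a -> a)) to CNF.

(c | b | a) & (~c | ~d)

(c & ~~d) xor (c | b | (~a -> a))
= ((c & ~~d) | c | b | (~a -> a)) & ~(c & ~~d & (c | b | (~a -> a)))   [expand xor]
= ((c & ~~d) | c | b | ~~a | a) & ~(c & ~~d & (c | b | (~a -> a)))   [eliminate ->]
= ((c & ~~d) | c | b | ~~a | a) & ~(c & ~~d & (c | b | ~~a | a))   [eliminate ->]
= ((c & d) | c | b | ~~a | a) & ~(c & ~~d & (c | b | ~~a | a))   [double negation]
= ((c & d) | c | b | a | a) & ~(c & ~~d & (c | b | ~~a | a))   [double negation]
= ((c & d) | c | b | a | a) & (~c | ~~~d | ~(c | b | ~~a | a))   [De Morgan]
= ((c & d) | c | b | a | a) & (~c | ~d | ~(c | b | ~~a | a))   [double negation]
= ((c & d) | c | b | a | a) & (~c | ~d | (~c & ~b & ~~~a & ~a))   [De Morgan]
= ((c & d) | c | b | a | a) & (~c | ~d | (~c & ~b & ~a & ~a))   [double negation]
= (c | c | b | a | a) & (d | c | b | a | a) & (~c | ~d | ~c) & (~c | ~d | ~b) & (~c | ~d | ~a) & (~c | ~d | ~a)   [distribute | over &]
= (c | b | a) & (~c | ~d)   [simplify]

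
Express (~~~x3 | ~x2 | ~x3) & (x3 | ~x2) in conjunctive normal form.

(~~~x3 | ~x2 | ~x3) & (x3 | ~x2)
= (~x3 | ~x2 | ~x3) & (x3 | ~x2)   (double negation)
= (~x3 | ~x2) & (x3 | ~x2)   (simplify)

(~x3 | ~x2) & (x3 | ~x2)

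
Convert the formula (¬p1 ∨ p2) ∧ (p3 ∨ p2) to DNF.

(¬p1 ∨ p2) ∧ (p3 ∨ p2)
= (¬p1 ∧ p3) ∨ (¬p1 ∧ p2) ∨ (p2 ∧ p3) ∨ (p2 ∧ p2)   (distribute ∧ over ∨)
= (¬p1 ∧ p3) ∨ p2   (simplify)

(¬p1 ∧ p3) ∨ p2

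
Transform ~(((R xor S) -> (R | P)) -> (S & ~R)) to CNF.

~S | R

~(((R xor S) -> (R | P)) -> (S & ~R))
⇔ ~(~((R xor S) -> (R | P)) | (S & ~R))
⇔ ~(~(~(R xor S) | R | P) | (S & ~R))
⇔ ~(~(~((R | S) & ~(R & S)) | R | P) | (S & ~R))
⇔ ~~(~((R | S) & ~(R & S)) | R | P) & ~(S & ~R)
⇔ (~((R | S) & ~(R & S)) | R | P) & ~(S & ~R)
⇔ (~(R | S) | ~~(R & S) | R | P) & ~(S & ~R)
⇔ ((~R & ~S) | ~~(R & S) | R | P) & ~(S & ~R)
⇔ ((~R & ~S) | (R & S) | R | P) & ~(S & ~R)
⇔ ((~R & ~S) | (R & S) | R | P) & (~S | ~~R)
⇔ ((~R & ~S) | (R & S) | R | P) & (~S | R)
⇔ (~R | R | R | P) & (~R | S | R | P) & (~S | R | R | P) & (~S | S | R | P) & (~S | R)
⇔ ~S | R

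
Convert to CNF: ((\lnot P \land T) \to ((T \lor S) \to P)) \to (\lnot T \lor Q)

((\lnot P \land T) \to ((T \lor S) \to P)) \to (\lnot T \lor Q)
≡ \lnot ((\lnot P \land T) \to ((T \lor S) \to P)) \lor \lnot T \lor Q   [eliminate \to]
≡ \lnot (\lnot (\lnot P \land T) \lor ((T \lor S) \to P)) \lor \lnot T \lor Q   [eliminate \to]
≡ \lnot (\lnot (\lnot P \land T) \lor \lnot (T \lor S) \lor P) \lor \lnot T \lor Q   [eliminate \to]
≡ (\lnot \lnot (\lnot P \land T) \land \lnot \lnot (T \lor S) \land \lnot P) \lor \lnot T \lor Q   [De Morgan]
≡ (\lnot P \land T \land \lnot \lnot (T \lor S) \land \lnot P) \lor \lnot T \lor Q   [double negation]
≡ (\lnot P \land T \land (T \lor S) \land \lnot P) \lor \lnot T \lor Q   [double negation]
≡ (\lnot P \lor \lnot T \lor Q) \land (T \lor \lnot T \lor Q) \land (T \lor S \lor \lnot T \lor Q) \land (\lnot P \lor \lnot T \lor Q)   [distribute \lor over \land]
≡ \lnot P \lor \lnot T \lor Q   [simplify]

\lnot P \lor \lnot T \lor Q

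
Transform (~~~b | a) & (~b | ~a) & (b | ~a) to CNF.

(~~~b | a) & (~b | ~a) & (b | ~a)
⇔ (~b | a) & (~b | ~a) & (b | ~a)   (double negation)

(~b | a) & (~b | ~a) & (b | ~a)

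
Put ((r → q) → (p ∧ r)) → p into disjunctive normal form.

¬r ∨ (q ∧ ¬p) ∨ p

((r → q) → (p ∧ r)) → p
≡ ¬((r → q) → (p ∧ r)) ∨ p   (eliminate →)
≡ ¬(¬(r → q) ∨ (p ∧ r)) ∨ p   (eliminate →)
≡ ¬(¬(¬r ∨ q) ∨ (p ∧ r)) ∨ p   (eliminate →)
≡ (¬¬(¬r ∨ q) ∧ ¬(p ∧ r)) ∨ p   (De Morgan)
≡ ((¬r ∨ q) ∧ ¬(p ∧ r)) ∨ p   (double negation)
≡ ((¬r ∨ q) ∧ (¬p ∨ ¬r)) ∨ p   (De Morgan)
≡ (¬r ∧ ¬p) ∨ (¬r ∧ ¬r) ∨ (q ∧ ¬p) ∨ (q ∧ ¬r) ∨ p   (distribute ∧ over ∨)
≡ ¬r ∨ (q ∧ ¬p) ∨ p   (simplify)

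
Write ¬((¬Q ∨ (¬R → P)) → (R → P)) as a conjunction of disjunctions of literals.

R ∧ ¬P

¬((¬Q ∨ (¬R → P)) → (R → P))
≡ ¬(¬(¬Q ∨ (¬R → P)) ∨ (R → P))
≡ ¬(¬(¬Q ∨ ¬¬R ∨ P) ∨ (R → P))
≡ ¬(¬(¬Q ∨ ¬¬R ∨ P) ∨ ¬R ∨ P)
≡ ¬¬(¬Q ∨ ¬¬R ∨ P) ∧ ¬¬R ∧ ¬P
≡ (¬Q ∨ ¬¬R ∨ P) ∧ ¬¬R ∧ ¬P
≡ (¬Q ∨ R ∨ P) ∧ ¬¬R ∧ ¬P
≡ (¬Q ∨ R ∨ P) ∧ R ∧ ¬P
≡ R ∧ ¬P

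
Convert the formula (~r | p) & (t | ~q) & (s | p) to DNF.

(~r & t & s) | (~r & ~q & s) | (p & t) | (p & ~q)

(~r | p) & (t | ~q) & (s | p)
= (~r & t & s) | (~r & t & p) | (~r & ~q & s) | (~r & ~q & p) | (p & t & s) | (p & t & p) | (p & ~q & s) | (p & ~q & p)
= (~r & t & s) | (~r & ~q & s) | (p & t) | (p & ~q)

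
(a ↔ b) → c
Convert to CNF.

(a ↔ b) → c
≡ ¬(a ↔ b) ∨ c   (eliminate →)
≡ ¬((a → b) ∧ (b → a)) ∨ c   (eliminate ↔)
≡ ¬((¬a ∨ b) ∧ (b → a)) ∨ c   (eliminate →)
≡ ¬((¬a ∨ b) ∧ (¬b ∨ a)) ∨ c   (eliminate →)
≡ ¬(¬a ∨ b) ∨ ¬(¬b ∨ a) ∨ c   (De Morgan)
≡ (¬¬a ∧ ¬b) ∨ ¬(¬b ∨ a) ∨ c   (De Morgan)
≡ (a ∧ ¬b) ∨ ¬(¬b ∨ a) ∨ c   (double negation)
≡ (a ∧ ¬b) ∨ (¬¬b ∧ ¬a) ∨ c   (De Morgan)
≡ (a ∧ ¬b) ∨ (b ∧ ¬a) ∨ c   (double negation)
≡ (a ∨ b ∨ c) ∧ (a ∨ ¬a ∨ c) ∧ (¬b ∨ b ∨ c) ∧ (¬b ∨ ¬a ∨ c)   (distribute ∨ over ∧)
≡ (a ∨ b ∨ c) ∧ (¬b ∨ ¬a ∨ c)   (simplify)

(a ∨ b ∨ c) ∧ (¬b ∨ ¬a ∨ c)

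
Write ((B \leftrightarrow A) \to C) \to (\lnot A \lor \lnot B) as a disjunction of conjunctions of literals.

(A \land B \land \lnot C) \lor \lnot A \lor \lnot B

((B \leftrightarrow A) \to C) \to (\lnot A \lor \lnot B)
⇔ \lnot ((B \leftrightarrow A) \to C) \lor \lnot A \lor \lnot B   [eliminate \to]
⇔ \lnot (\lnot (B \leftrightarrow A) \lor C) \lor \lnot A \lor \lnot B   [eliminate \to]
⇔ \lnot (\lnot ((B \to A) \land (A \to B)) \lor C) \lor \lnot A \lor \lnot B   [eliminate \leftrightarrow]
⇔ \lnot (\lnot ((\lnot B \lor A) \land (A \to B)) \lor C) \lor \lnot A \lor \lnot B   [eliminate \to]
⇔ \lnot (\lnot ((\lnot B \lor A) \land (\lnot A \lor B)) \lor C) \lor \lnot A \lor \lnot B   [eliminate \to]
⇔ (\lnot \lnot ((\lnot B \lor A) \land (\lnot A \lor B)) \land \lnot C) \lor \lnot A \lor \lnot B   [De Morgan]
⇔ ((\lnot B \lor A) \land (\lnot A \lor B) \land \lnot C) \lor \lnot A \lor \lnot B   [double negation]
⇔ (\lnot B \land \lnot A \land \lnot C) \lor (\lnot B \land B \land \lnot C) \lor (A \land \lnot A \land \lnot C) \lor (A \land B \land \lnot C) \lor \lnot A \lor \lnot B   [distribute \land over \lor]
⇔ (A \land B \land \lnot C) \lor \lnot A \lor \lnot B   [simplify]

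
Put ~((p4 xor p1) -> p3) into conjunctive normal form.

~((p4 xor p1) -> p3)
≡ ~(~(p4 xor p1) | p3)   [eliminate ->]
≡ ~(~((p4 | p1) & ~(p4 & p1)) | p3)   [expand xor]
≡ ~~((p4 | p1) & ~(p4 & p1)) & ~p3   [De Morgan]
≡ (p4 | p1) & ~(p4 & p1) & ~p3   [double negation]
≡ (p4 | p1) & (~p4 | ~p1) & ~p3   [De Morgan]

(p4 | p1) & (~p4 | ~p1) & ~p3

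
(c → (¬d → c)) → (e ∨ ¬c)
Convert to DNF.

e ∨ ¬c

(c → (¬d → c)) → (e ∨ ¬c)
⇔ ¬(c → (¬d → c)) ∨ e ∨ ¬c   [eliminate →]
⇔ ¬(¬c ∨ (¬d → c)) ∨ e ∨ ¬c   [eliminate →]
⇔ ¬(¬c ∨ ¬¬d ∨ c) ∨ e ∨ ¬c   [eliminate →]
⇔ (¬¬c ∧ ¬¬¬d ∧ ¬c) ∨ e ∨ ¬c   [De Morgan]
⇔ (c ∧ ¬¬¬d ∧ ¬c) ∨ e ∨ ¬c   [double negation]
⇔ (c ∧ ¬d ∧ ¬c) ∨ e ∨ ¬c   [double negation]
⇔ e ∨ ¬c   [simplify]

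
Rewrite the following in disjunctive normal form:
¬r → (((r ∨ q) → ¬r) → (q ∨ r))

¬r → (((r ∨ q) → ¬r) → (q ∨ r))
= ¬¬r ∨ (((r ∨ q) → ¬r) → (q ∨ r))   [eliminate →]
= ¬¬r ∨ ¬((r ∨ q) → ¬r) ∨ q ∨ r   [eliminate →]
= ¬¬r ∨ ¬(¬(r ∨ q) ∨ ¬r) ∨ q ∨ r   [eliminate →]
= r ∨ ¬(¬(r ∨ q) ∨ ¬r) ∨ q ∨ r   [double negation]
= r ∨ (¬¬(r ∨ q) ∧ ¬¬r) ∨ q ∨ r   [De Morgan]
= r ∨ ((r ∨ q) ∧ ¬¬r) ∨ q ∨ r   [double negation]
= r ∨ ((r ∨ q) ∧ r) ∨ q ∨ r   [double negation]
= r ∨ (r ∧ r) ∨ (q ∧ r) ∨ q ∨ r   [distribute ∧ over ∨]
= r ∨ q   [simplify]

r ∨ q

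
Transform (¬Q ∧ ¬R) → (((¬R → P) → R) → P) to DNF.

Q ∨ R ∨ P

(¬Q ∧ ¬R) → (((¬R → P) → R) → P)
⇔ ¬(¬Q ∧ ¬R) ∨ (((¬R → P) → R) → P)   [eliminate →]
⇔ ¬(¬Q ∧ ¬R) ∨ ¬((¬R → P) → R) ∨ P   [eliminate →]
⇔ ¬(¬Q ∧ ¬R) ∨ ¬(¬(¬R → P) ∨ R) ∨ P   [eliminate →]
⇔ ¬(¬Q ∧ ¬R) ∨ ¬(¬(¬¬R ∨ P) ∨ R) ∨ P   [eliminate →]
⇔ ¬¬Q ∨ ¬¬R ∨ ¬(¬(¬¬R ∨ P) ∨ R) ∨ P   [De Morgan]
⇔ Q ∨ ¬¬R ∨ ¬(¬(¬¬R ∨ P) ∨ R) ∨ P   [double negation]
⇔ Q ∨ R ∨ ¬(¬(¬¬R ∨ P) ∨ R) ∨ P   [double negation]
⇔ Q ∨ R ∨ (¬¬(¬¬R ∨ P) ∧ ¬R) ∨ P   [De Morgan]
⇔ Q ∨ R ∨ ((¬¬R ∨ P) ∧ ¬R) ∨ P   [double negation]
⇔ Q ∨ R ∨ ((R ∨ P) ∧ ¬R) ∨ P   [double negation]
⇔ Q ∨ R ∨ (R ∧ ¬R) ∨ (P ∧ ¬R) ∨ P   [distribute ∧ over ∨]
⇔ Q ∨ R ∨ P   [simplify]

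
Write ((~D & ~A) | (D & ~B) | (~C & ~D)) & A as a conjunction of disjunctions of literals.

(~D | ~B) & (~A | D | ~C) & (~A | ~B | ~C) & A

((~D & ~A) | (D & ~B) | (~C & ~D)) & A
≡ (~D | D | ~C) & (~D | D | ~D) & (~D | ~B | ~C) & (~D | ~B | ~D) & (~A | D | ~C) & (~A | D | ~D) & (~A | ~B | ~C) & (~A | ~B | ~D) & A   (distribute | over &)
≡ (~D | ~B) & (~A | D | ~C) & (~A | ~B | ~C) & A   (simplify)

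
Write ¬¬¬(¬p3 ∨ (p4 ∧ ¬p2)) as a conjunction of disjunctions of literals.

¬¬¬(¬p3 ∨ (p4 ∧ ¬p2))
≡ ¬(¬p3 ∨ (p4 ∧ ¬p2))   [double negation]
≡ ¬¬p3 ∧ ¬(p4 ∧ ¬p2)   [De Morgan]
≡ p3 ∧ ¬(p4 ∧ ¬p2)   [double negation]
≡ p3 ∧ (¬p4 ∨ ¬¬p2)   [De Morgan]
≡ p3 ∧ (¬p4 ∨ p2)   [double negation]

p3 ∧ (¬p4 ∨ p2)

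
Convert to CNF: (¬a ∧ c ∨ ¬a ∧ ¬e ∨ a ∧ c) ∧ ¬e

(¬a ∨ c) ∧ ¬e

(¬a ∧ c ∨ ¬a ∧ ¬e ∨ a ∧ c) ∧ ¬e
⇔ (¬a ∨ ¬a ∨ a) ∧ (¬a ∨ ¬a ∨ c) ∧ (¬a ∨ ¬e ∨ a) ∧ (¬a ∨ ¬e ∨ c) ∧ (c ∨ ¬a ∨ a) ∧ (c ∨ ¬a ∨ c) ∧ (c ∨ ¬e ∨ a) ∧ (c ∨ ¬e ∨ c) ∧ ¬e   (distribute ∨ over ∧)
⇔ (¬a ∨ c) ∧ ¬e   (simplify)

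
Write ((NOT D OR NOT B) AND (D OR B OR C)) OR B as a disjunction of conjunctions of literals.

((NOT D OR NOT B) AND (D OR B OR C)) OR B
≡ (NOT D AND D) OR (NOT D AND B) OR (NOT D AND C) OR (NOT B AND D) OR (NOT B AND B) OR (NOT B AND C) OR B
≡ (NOT D AND C) OR (NOT B AND D) OR (NOT B AND C) OR B

(NOT D AND C) OR (NOT B AND D) OR (NOT B AND C) OR B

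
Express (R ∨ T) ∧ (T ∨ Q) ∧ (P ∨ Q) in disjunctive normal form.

(R ∧ Q) ∨ (T ∧ P) ∨ (T ∧ Q)

(R ∨ T) ∧ (T ∨ Q) ∧ (P ∨ Q)
≡ (R ∧ T ∧ P) ∨ (R ∧ T ∧ Q) ∨ (R ∧ Q ∧ P) ∨ (R ∧ Q ∧ Q) ∨ (T ∧ T ∧ P) ∨ (T ∧ T ∧ Q) ∨ (T ∧ Q ∧ P) ∨ (T ∧ Q ∧ Q)   (distribute ∧ over ∨)
≡ (R ∧ Q) ∨ (T ∧ P) ∨ (T ∧ Q)   (simplify)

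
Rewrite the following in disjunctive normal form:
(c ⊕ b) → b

(c ⊕ b) → b
≡ ¬(c ⊕ b) ∨ b   (eliminate →)
≡ ¬((c ∧ ¬b) ∨ (¬c ∧ b)) ∨ b   (expand ⊕)
≡ (¬(c ∧ ¬b) ∧ ¬(¬c ∧ b)) ∨ b   (De Morgan)
≡ ((¬c ∨ ¬¬b) ∧ ¬(¬c ∧ b)) ∨ b   (De Morgan)
≡ ((¬c ∨ b) ∧ ¬(¬c ∧ b)) ∨ b   (double negation)
≡ ((¬c ∨ b) ∧ (¬¬c ∨ ¬b)) ∨ b   (De Morgan)
≡ ((¬c ∨ b) ∧ (c ∨ ¬b)) ∨ b   (double negation)
≡ (¬c ∧ c) ∨ (¬c ∧ ¬b) ∨ (b ∧ c) ∨ (b ∧ ¬b) ∨ b   (distribute ∧ over ∨)
≡ (¬c ∧ ¬b) ∨ b   (simplify)

(¬c ∧ ¬b) ∨ b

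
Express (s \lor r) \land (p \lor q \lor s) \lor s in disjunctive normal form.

s \lor r \land p \lor r \land q

(s \lor r) \land (p \lor q \lor s) \lor s
≡ s \land p \lor s \land q \lor s \land s \lor r \land p \lor r \land q \lor r \land s \lor s   (distribute \land over \lor)
≡ s \lor r \land p \lor r \land q   (simplify)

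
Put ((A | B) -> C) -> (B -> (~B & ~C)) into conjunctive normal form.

~C | ~B

((A | B) -> C) -> (B -> (~B & ~C))
= ~((A | B) -> C) | (B -> (~B & ~C))   [eliminate ->]
= ~(~(A | B) | C) | (B -> (~B & ~C))   [eliminate ->]
= ~(~(A | B) | C) | ~B | (~B & ~C)   [eliminate ->]
= (~~(A | B) & ~C) | ~B | (~B & ~C)   [De Morgan]
= ((A | B) & ~C) | ~B | (~B & ~C)   [double negation]
= (A | B | ~B | ~B) & (A | B | ~B | ~C) & (~C | ~B | ~B) & (~C | ~B | ~C)   [distribute | over &]
= ~C | ~B   [simplify]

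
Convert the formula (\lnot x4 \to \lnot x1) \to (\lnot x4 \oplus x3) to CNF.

(\lnot x4 \lor x3) \land (x1 \lor x4 \lor \lnot x3)

(\lnot x4 \to \lnot x1) \to (\lnot x4 \oplus x3)
⇔ \lnot (\lnot x4 \to \lnot x1) \lor (\lnot x4 \oplus x3)   (eliminate \to)
⇔ \lnot (\lnot \lnot x4 \lor \lnot x1) \lor (\lnot x4 \oplus x3)   (eliminate \to)
⇔ \lnot (\lnot \lnot x4 \lor \lnot x1) \lor ((\lnot x4 \lor x3) \land \lnot (\lnot x4 \land x3))   (expand \oplus)
⇔ (\lnot \lnot \lnot x4 \land \lnot \lnot x1) \lor ((\lnot x4 \lor x3) \land \lnot (\lnot x4 \land x3))   (De Morgan)
⇔ (\lnot x4 \land \lnot \lnot x1) \lor ((\lnot x4 \lor x3) \land \lnot (\lnot x4 \land x3))   (double negation)
⇔ (\lnot x4 \land x1) \lor ((\lnot x4 \lor x3) \land \lnot (\lnot x4 \land x3))   (double negation)
⇔ (\lnot x4 \land x1) \lor ((\lnot x4 \lor x3) \land (\lnot \lnot x4 \lor \lnot x3))   (De Morgan)
⇔ (\lnot x4 \land x1) \lor ((\lnot x4 \lor x3) \land (x4 \lor \lnot x3))   (double negation)
⇔ (\lnot x4 \lor \lnot x4 \lor x3) \land (\lnot x4 \lor x4 \lor \lnot x3) \land (x1 \lor \lnot x4 \lor x3) \land (x1 \lor x4 \lor \lnot x3)   (distribute \lor over \land)
⇔ (\lnot x4 \lor x3) \land (x1 \lor x4 \lor \lnot x3)   (simplify)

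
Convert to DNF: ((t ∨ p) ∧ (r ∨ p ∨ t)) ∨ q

((t ∨ p) ∧ (r ∨ p ∨ t)) ∨ q
⇔ (t ∧ r) ∨ (t ∧ p) ∨ (t ∧ t) ∨ (p ∧ r) ∨ (p ∧ p) ∨ (p ∧ t) ∨ q
⇔ t ∨ p ∨ q

t ∨ p ∨ q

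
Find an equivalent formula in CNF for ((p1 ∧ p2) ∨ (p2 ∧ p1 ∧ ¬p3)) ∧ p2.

((p1 ∧ p2) ∨ (p2 ∧ p1 ∧ ¬p3)) ∧ p2
= (p1 ∨ p2) ∧ (p1 ∨ p1) ∧ (p1 ∨ ¬p3) ∧ (p2 ∨ p2) ∧ (p2 ∨ p1) ∧ (p2 ∨ ¬p3) ∧ p2   [distribute ∨ over ∧]
= p1 ∧ p2   [simplify]

p1 ∧ p2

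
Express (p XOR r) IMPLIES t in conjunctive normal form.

(p XOR r) IMPLIES t
⇔ NOT (p XOR r) OR t   [eliminate IMPLIES]
⇔ NOT ((p OR r) AND NOT (p AND r)) OR t   [expand XOR]
⇔ NOT (p OR r) OR NOT NOT (p AND r) OR t   [De Morgan]
⇔ (NOT p AND NOT r) OR NOT NOT (p AND r) OR t   [De Morgan]
⇔ (NOT p AND NOT r) OR (p AND r) OR t   [double negation]
⇔ (NOT p OR p OR t) AND (NOT p OR r OR t) AND (NOT r OR p OR t) AND (NOT r OR r OR t)   [distribute OR over AND]
⇔ (NOT p OR r OR t) AND (NOT r OR p OR t)   [simplify]

(NOT p OR r OR t) AND (NOT r OR p OR t)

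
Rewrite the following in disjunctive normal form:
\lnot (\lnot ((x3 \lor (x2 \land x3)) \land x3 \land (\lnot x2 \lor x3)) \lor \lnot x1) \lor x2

(x3 \land x1) \lor x2

\lnot (\lnot ((x3 \lor (x2 \land x3)) \land x3 \land (\lnot x2 \lor x3)) \lor \lnot x1) \lor x2
≡ (\lnot \lnot ((x3 \lor (x2 \land x3)) \land x3 \land (\lnot x2 \lor x3)) \land \lnot \lnot x1) \lor x2   [De Morgan]
≡ ((x3 \lor (x2 \land x3)) \land x3 \land (\lnot x2 \lor x3) \land \lnot \lnot x1) \lor x2   [double negation]
≡ ((x3 \lor (x2 \land x3)) \land x3 \land (\lnot x2 \lor x3) \land x1) \lor x2   [double negation]
≡ (x3 \land x3 \land \lnot x2 \land x1) \lor (x3 \land x3 \land x3 \land x1) \lor (x2 \land x3 \land x3 \land \lnot x2 \land x1) \lor (x2 \land x3 \land x3 \land x3 \land x1) \lor x2   [distribute \land over \lor]
≡ (x3 \land x1) \lor x2   [simplify]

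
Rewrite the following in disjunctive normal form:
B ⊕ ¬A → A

¬A ∧ B ∨ A

B ⊕ ¬A → A
⇔ ¬(B ⊕ ¬A) ∨ A   [eliminate →]
⇔ ¬(B ∧ ¬¬A ∨ ¬B ∧ ¬A) ∨ A   [expand ⊕]
⇔ ¬(B ∧ ¬¬A) ∧ ¬(¬B ∧ ¬A) ∨ A   [De Morgan]
⇔ (¬B ∨ ¬¬¬A) ∧ ¬(¬B ∧ ¬A) ∨ A   [De Morgan]
⇔ (¬B ∨ ¬A) ∧ ¬(¬B ∧ ¬A) ∨ A   [double negation]
⇔ (¬B ∨ ¬A) ∧ (¬¬B ∨ ¬¬A) ∨ A   [De Morgan]
⇔ (¬B ∨ ¬A) ∧ (B ∨ ¬¬A) ∨ A   [double negation]
⇔ (¬B ∨ ¬A) ∧ (B ∨ A) ∨ A   [double negation]
⇔ ¬B ∧ B ∨ ¬B ∧ A ∨ ¬A ∧ B ∨ ¬A ∧ A ∨ A   [distribute ∧ over ∨]
⇔ ¬A ∧ B ∨ A   [simplify]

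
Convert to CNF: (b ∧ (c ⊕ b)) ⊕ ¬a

(b ∧ (c ⊕ b)) ⊕ ¬a
= ((b ∧ (c ⊕ b)) ∨ ¬a) ∧ ¬(b ∧ (c ⊕ b) ∧ ¬a)   [expand ⊕]
= ((b ∧ (c ∨ b) ∧ ¬(c ∧ b)) ∨ ¬a) ∧ ¬(b ∧ (c ⊕ b) ∧ ¬a)   [expand ⊕]
= ((b ∧ (c ∨ b) ∧ ¬(c ∧ b)) ∨ ¬a) ∧ ¬(b ∧ (c ∨ b) ∧ ¬(c ∧ b) ∧ ¬a)   [expand ⊕]
= ((b ∧ (c ∨ b) ∧ (¬c ∨ ¬b)) ∨ ¬a) ∧ ¬(b ∧ (c ∨ b) ∧ ¬(c ∧ b) ∧ ¬a)   [De Morgan]
= ((b ∧ (c ∨ b) ∧ (¬c ∨ ¬b)) ∨ ¬a) ∧ (¬b ∨ ¬(c ∨ b) ∨ ¬¬(c ∧ b) ∨ ¬¬a)   [De Morgan]
= ((b ∧ (c ∨ b) ∧ (¬c ∨ ¬b)) ∨ ¬a) ∧ (¬b ∨ (¬c ∧ ¬b) ∨ ¬¬(c ∧ b) ∨ ¬¬a)   [De Morgan]
= ((b ∧ (c ∨ b) ∧ (¬c ∨ ¬b)) ∨ ¬a) ∧ (¬b ∨ (¬c ∧ ¬b) ∨ (c ∧ b) ∨ ¬¬a)   [double negation]
= ((b ∧ (c ∨ b) ∧ (¬c ∨ ¬b)) ∨ ¬a) ∧ (¬b ∨ (¬c ∧ ¬b) ∨ (c ∧ b) ∨ a)   [double negation]
= (b ∨ ¬a) ∧ (c ∨ b ∨ ¬a) ∧ (¬c ∨ ¬b ∨ ¬a) ∧ (¬b ∨ ¬c ∨ c ∨ a) ∧ (¬b ∨ ¬c ∨ b ∨ a) ∧ (¬b ∨ ¬b ∨ c ∨ a) ∧ (¬b ∨ ¬b ∨ b ∨ a)   [distribute ∨ over ∧]
= (b ∨ ¬a) ∧ (¬c ∨ ¬b ∨ ¬a) ∧ (¬b ∨ c ∨ a)   [simplify]

(b ∨ ¬a) ∧ (¬c ∨ ¬b ∨ ¬a) ∧ (¬b ∨ c ∨ a)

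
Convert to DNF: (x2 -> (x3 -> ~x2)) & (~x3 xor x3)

(x2 -> (x3 -> ~x2)) & (~x3 xor x3)
≡ (~x2 | (x3 -> ~x2)) & (~x3 xor x3)   — eliminate ->
≡ (~x2 | ~x3 | ~x2) & (~x3 xor x3)   — eliminate ->
≡ (~x2 | ~x3 | ~x2) & ((~x3 & ~x3) | (~~x3 & x3))   — expand xor
≡ (~x2 | ~x3 | ~x2) & ((~x3 & ~x3) | (x3 & x3))   — double negation
≡ (~x2 & ~x3 & ~x3) | (~x2 & x3 & x3) | (~x3 & ~x3 & ~x3) | (~x3 & x3 & x3) | (~x2 & ~x3 & ~x3) | (~x2 & x3 & x3)   — distribute & over |
≡ (~x2 & x3) | ~x3   — simplify

(~x2 & x3) | ~x3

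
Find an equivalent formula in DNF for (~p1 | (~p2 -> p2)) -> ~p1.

(p1 & ~p2) | ~p1

(~p1 | (~p2 -> p2)) -> ~p1
≡ ~(~p1 | (~p2 -> p2)) | ~p1   [eliminate ->]
≡ ~(~p1 | ~~p2 | p2) | ~p1   [eliminate ->]
≡ (~~p1 & ~~~p2 & ~p2) | ~p1   [De Morgan]
≡ (p1 & ~~~p2 & ~p2) | ~p1   [double negation]
≡ (p1 & ~p2 & ~p2) | ~p1   [double negation]
≡ (p1 & ~p2) | ~p1   [simplify]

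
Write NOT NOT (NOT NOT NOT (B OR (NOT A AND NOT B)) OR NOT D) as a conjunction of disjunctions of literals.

(NOT B OR NOT D) AND (A OR B OR NOT D)

NOT NOT (NOT NOT NOT (B OR (NOT A AND NOT B)) OR NOT D)
⇔ NOT NOT NOT (B OR (NOT A AND NOT B)) OR NOT D   [double negation]
⇔ NOT (B OR (NOT A AND NOT B)) OR NOT D   [double negation]
⇔ (NOT B AND NOT (NOT A AND NOT B)) OR NOT D   [De Morgan]
⇔ (NOT B AND (NOT NOT A OR NOT NOT B)) OR NOT D   [De Morgan]
⇔ (NOT B AND (A OR NOT NOT B)) OR NOT D   [double negation]
⇔ (NOT B AND (A OR B)) OR NOT D   [double negation]
⇔ (NOT B OR NOT D) AND (A OR B OR NOT D)   [distribute OR over AND]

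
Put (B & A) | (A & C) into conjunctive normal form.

(B | C) & A

(B & A) | (A & C)
= (B | A) & (B | C) & (A | A) & (A | C)   [distribute | over &]
= (B | C) & A   [simplify]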